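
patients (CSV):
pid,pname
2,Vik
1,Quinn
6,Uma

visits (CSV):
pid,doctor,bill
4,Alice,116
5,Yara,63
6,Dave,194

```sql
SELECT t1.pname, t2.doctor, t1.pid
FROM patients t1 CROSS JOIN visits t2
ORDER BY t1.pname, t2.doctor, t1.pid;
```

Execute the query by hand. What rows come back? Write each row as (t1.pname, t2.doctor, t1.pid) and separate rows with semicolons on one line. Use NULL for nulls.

(Quinn, Alice, 1); (Quinn, Dave, 1); (Quinn, Yara, 1); (Uma, Alice, 6); (Uma, Dave, 6); (Uma, Yara, 6); (Vik, Alice, 2); (Vik, Dave, 2); (Vik, Yara, 2)

CROSS JOIN pairs every row of `patients` with every row of `visits`: 3 × 3 = 9 rows.
After projecting and ordering:
t1.pname | t2.doctor | t1.pid
Quinn | Alice | 1
Quinn | Dave | 1
Quinn | Yara | 1
Uma | Alice | 6
Uma | Dave | 6
Uma | Yara | 6
Vik | Alice | 2
Vik | Dave | 2
Vik | Yara | 2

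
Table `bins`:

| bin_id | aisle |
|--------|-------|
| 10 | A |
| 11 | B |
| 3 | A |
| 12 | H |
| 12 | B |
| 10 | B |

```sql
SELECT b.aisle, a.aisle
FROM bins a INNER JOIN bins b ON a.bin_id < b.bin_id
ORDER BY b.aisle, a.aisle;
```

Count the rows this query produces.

13

INNER JOIN keeps only pairs where the ON condition holds.
Matching on a.bin_id < b.bin_id.
Matched pairs: 13.
Total: 13 rows.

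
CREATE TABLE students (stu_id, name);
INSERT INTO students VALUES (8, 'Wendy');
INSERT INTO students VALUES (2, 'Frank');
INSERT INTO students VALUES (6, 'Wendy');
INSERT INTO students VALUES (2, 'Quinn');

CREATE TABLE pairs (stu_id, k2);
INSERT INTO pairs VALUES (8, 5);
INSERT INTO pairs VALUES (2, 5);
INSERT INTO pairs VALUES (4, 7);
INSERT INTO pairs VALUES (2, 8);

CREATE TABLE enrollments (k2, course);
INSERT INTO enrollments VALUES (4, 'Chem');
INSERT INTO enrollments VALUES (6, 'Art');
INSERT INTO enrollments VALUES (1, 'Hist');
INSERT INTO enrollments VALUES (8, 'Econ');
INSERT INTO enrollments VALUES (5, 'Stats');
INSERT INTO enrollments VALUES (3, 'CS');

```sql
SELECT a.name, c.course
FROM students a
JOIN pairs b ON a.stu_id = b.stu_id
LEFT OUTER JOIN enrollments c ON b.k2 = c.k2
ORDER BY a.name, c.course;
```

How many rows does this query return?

5

Step 1 — a INNER JOIN b on stu_id → 5 row(s).
Then LEFT JOIN `enrollments c` on k2: each of those 5 rows is kept; rows whose b.k2 has no match in c get NULL for c's columns.
Result: 5 row(s).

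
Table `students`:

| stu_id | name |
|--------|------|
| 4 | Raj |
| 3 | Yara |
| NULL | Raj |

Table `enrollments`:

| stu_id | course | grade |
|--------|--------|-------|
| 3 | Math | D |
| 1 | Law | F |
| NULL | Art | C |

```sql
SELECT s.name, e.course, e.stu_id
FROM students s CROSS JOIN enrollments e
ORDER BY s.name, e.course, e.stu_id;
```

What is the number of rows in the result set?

CROSS JOIN pairs every row of `students` with every row of `enrollments`: 3 × 3 = 9 rows.

9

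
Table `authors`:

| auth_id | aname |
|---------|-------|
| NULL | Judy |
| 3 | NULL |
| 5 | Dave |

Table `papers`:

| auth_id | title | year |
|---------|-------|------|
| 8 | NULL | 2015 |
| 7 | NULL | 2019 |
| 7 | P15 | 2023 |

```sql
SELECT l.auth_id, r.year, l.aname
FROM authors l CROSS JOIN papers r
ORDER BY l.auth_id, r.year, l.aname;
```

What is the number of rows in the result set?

9

CROSS JOIN pairs every row of `authors` with every row of `papers`: 3 × 3 = 9 rows.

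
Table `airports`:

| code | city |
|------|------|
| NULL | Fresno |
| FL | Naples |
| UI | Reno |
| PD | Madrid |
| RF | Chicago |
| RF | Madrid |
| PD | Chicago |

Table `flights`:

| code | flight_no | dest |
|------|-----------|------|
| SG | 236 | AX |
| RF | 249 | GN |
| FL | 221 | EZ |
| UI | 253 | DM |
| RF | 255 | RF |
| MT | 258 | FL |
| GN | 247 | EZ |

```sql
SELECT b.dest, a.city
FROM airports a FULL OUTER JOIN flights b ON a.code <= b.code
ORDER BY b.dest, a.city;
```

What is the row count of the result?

25

FULL OUTER JOIN keeps every row from both sides; unmatched rows get NULL for the other side's columns.
Matching on a.code <= b.code. A NULL in a compared column never satisfies the condition.
- a (code=NULL) has no partner → padded with NULL.
- a (code=FL) pairs with 7 row(s) of b.
- a (code=UI) pairs with 1 row(s) of b.
- a (code=PD) pairs with 4 row(s) of b.
- a (code=RF) pairs with 4 row(s) of b.
- a (code=RF) pairs with 4 row(s) of b.
- a (code=PD) pairs with 4 row(s) of b.
Total: 24 matched + 1 padded = 25 rows.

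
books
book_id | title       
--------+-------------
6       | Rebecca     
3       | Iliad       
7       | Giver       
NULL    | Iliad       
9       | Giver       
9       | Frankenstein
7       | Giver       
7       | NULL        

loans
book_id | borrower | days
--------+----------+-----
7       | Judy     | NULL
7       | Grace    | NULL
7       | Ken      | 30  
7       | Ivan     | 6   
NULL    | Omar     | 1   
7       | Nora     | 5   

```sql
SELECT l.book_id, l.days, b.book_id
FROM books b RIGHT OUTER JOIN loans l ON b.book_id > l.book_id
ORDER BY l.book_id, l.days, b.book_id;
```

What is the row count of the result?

11

RIGHT JOIN keeps every row from `loans`; unmatched rows get NULL for `books`'s columns.
Matching on b.book_id > l.book_id. A NULL in a compared column never satisfies the condition.
Matched pairs: 10; unmatched l rows kept: 1.
Total: 10 matched + 1 padded = 11 rows.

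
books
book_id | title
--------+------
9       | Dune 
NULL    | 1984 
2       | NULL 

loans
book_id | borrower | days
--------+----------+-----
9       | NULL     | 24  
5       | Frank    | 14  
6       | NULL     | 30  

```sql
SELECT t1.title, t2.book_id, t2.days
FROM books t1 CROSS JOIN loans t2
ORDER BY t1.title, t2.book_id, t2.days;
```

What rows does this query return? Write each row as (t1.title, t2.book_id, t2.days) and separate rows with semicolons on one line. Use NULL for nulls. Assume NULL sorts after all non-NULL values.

CROSS JOIN pairs every row of `books` with every row of `loans`: 3 × 3 = 9 rows.
After projecting and ordering:
t1.title | t2.book_id | t2.days
1984 | 5 | 14
1984 | 6 | 30
1984 | 9 | 24
Dune | 5 | 14
Dune | 6 | 30
Dune | 9 | 24
NULL | 5 | 14
NULL | 6 | 30
NULL | 9 | 24

(1984, 5, 14); (1984, 6, 30); (1984, 9, 24); (Dune, 5, 14); (Dune, 6, 30); (Dune, 9, 24); (NULL, 5, 14); (NULL, 6, 30); (NULL, 9, 24)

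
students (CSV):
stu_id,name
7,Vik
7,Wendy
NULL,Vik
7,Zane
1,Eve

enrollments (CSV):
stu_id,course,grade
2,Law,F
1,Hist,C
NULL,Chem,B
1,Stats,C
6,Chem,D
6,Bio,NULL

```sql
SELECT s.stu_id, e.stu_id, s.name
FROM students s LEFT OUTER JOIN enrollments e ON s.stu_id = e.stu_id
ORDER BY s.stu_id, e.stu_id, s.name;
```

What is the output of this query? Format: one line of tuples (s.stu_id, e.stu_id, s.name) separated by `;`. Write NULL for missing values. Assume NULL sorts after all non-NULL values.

(1, 1, Eve); (1, 1, Eve); (7, NULL, Vik); (7, NULL, Wendy); (7, NULL, Zane); (NULL, NULL, Vik)

LEFT JOIN keeps every row from `students`; unmatched rows get NULL for `enrollments`'s columns.
Matching on s.stu_id = e.stu_id. A NULL in a compared column never satisfies the condition.
Matched pairs: 2; unmatched s rows kept: 4.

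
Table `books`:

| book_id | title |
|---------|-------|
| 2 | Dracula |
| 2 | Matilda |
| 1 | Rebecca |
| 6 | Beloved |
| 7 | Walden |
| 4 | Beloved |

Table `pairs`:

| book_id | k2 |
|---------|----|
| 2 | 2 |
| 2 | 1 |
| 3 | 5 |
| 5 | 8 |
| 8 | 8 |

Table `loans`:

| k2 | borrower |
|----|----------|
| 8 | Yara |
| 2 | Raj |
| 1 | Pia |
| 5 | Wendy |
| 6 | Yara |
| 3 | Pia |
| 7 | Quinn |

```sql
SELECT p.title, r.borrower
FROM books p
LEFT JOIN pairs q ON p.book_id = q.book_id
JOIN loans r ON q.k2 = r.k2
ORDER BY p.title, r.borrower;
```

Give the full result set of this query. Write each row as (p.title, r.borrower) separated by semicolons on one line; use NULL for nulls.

(Dracula, Pia); (Dracula, Raj); (Matilda, Pia); (Matilda, Raj)

Evaluate left to right. First `books p LEFT JOIN pairs q` on book_id: 8 row(s).
Then INNER JOIN `loans r` on k2: keep only rows whose q.k2 appears in r.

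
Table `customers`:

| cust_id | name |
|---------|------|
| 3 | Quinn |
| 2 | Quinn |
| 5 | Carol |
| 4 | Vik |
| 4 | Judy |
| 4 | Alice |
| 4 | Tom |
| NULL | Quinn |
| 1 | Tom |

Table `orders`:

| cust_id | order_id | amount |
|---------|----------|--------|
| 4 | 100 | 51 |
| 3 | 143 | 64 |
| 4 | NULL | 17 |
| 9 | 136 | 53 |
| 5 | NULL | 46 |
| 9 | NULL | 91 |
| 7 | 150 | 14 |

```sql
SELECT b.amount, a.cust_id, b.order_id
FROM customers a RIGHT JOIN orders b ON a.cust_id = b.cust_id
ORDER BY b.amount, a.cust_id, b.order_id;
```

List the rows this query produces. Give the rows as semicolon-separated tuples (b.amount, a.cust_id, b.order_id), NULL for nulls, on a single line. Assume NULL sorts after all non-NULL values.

(14, NULL, 150); (17, 4, NULL); (17, 4, NULL); (17, 4, NULL); (17, 4, NULL); (46, 5, NULL); (51, 4, 100); (51, 4, 100); (51, 4, 100); (51, 4, 100); (53, NULL, 136); (64, 3, 143); (91, NULL, NULL)

RIGHT JOIN keeps every row from `orders`; unmatched rows get NULL for `customers`'s columns.
Matching on a.cust_id = b.cust_id. A NULL in a compared column never satisfies the condition.
- a row (cust_id=3): matches 1 b row(s) → 1 output row(s).
- a row (cust_id=2): no match.
- a row (cust_id=5): matches 1 b row(s) → 1 output row(s).
- a row (cust_id=4): matches 2 b row(s) → 2 output row(s).
- a row (cust_id=4): matches 2 b row(s) → 2 output row(s).
- a row (cust_id=4): matches 2 b row(s) → 2 output row(s).
- a row (cust_id=4): matches 2 b row(s) → 2 output row(s).
- a row (cust_id=NULL): no match.
- a row (cust_id=1): no match.
- plus 3 unmatched b row(s), each kept with NULL a columns.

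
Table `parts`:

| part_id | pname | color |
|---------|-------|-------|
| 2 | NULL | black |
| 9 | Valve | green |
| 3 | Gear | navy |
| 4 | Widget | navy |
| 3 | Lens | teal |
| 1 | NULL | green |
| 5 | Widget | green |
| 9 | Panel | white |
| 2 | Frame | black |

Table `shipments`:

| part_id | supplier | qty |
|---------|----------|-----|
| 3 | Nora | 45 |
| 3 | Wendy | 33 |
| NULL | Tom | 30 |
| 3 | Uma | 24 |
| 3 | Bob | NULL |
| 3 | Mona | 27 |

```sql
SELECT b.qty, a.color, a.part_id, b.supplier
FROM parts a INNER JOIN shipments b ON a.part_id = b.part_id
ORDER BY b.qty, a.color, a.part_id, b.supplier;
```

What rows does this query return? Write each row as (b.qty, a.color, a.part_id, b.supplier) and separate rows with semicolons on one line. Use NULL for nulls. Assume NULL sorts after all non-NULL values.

INNER JOIN keeps only pairs where the ON condition holds.
Matching on a.part_id = b.part_id. A NULL in a compared column never satisfies the condition.
- a[0] part_id=2 → no match; dropped.
- a[1] part_id=9 → no match; dropped.
- a[2] part_id=3 → 5 match(es) in b → 5 row(s).
- a[3] part_id=4 → no match; dropped.
- a[4] part_id=3 → 5 match(es) in b → 5 row(s).
- a[5] part_id=1 → no match; dropped.
- a[6] part_id=5 → no match; dropped.
- a[7] part_id=9 → no match; dropped.
- a[8] part_id=2 → no match; dropped.
After projecting and ordering:
b.qty | a.color | a.part_id | b.supplier
24 | navy | 3 | Uma
24 | teal | 3 | Uma
27 | navy | 3 | Mona
27 | teal | 3 | Mona
33 | navy | 3 | Wendy
33 | teal | 3 | Wendy
45 | navy | 3 | Nora
45 | teal | 3 | Nora
NULL | navy | 3 | Bob
NULL | teal | 3 | Bob

(24, navy, 3, Uma); (24, teal, 3, Uma); (27, navy, 3, Mona); (27, teal, 3, Mona); (33, navy, 3, Wendy); (33, teal, 3, Wendy); (45, navy, 3, Nora); (45, teal, 3, Nora); (NULL, navy, 3, Bob); (NULL, teal, 3, Bob)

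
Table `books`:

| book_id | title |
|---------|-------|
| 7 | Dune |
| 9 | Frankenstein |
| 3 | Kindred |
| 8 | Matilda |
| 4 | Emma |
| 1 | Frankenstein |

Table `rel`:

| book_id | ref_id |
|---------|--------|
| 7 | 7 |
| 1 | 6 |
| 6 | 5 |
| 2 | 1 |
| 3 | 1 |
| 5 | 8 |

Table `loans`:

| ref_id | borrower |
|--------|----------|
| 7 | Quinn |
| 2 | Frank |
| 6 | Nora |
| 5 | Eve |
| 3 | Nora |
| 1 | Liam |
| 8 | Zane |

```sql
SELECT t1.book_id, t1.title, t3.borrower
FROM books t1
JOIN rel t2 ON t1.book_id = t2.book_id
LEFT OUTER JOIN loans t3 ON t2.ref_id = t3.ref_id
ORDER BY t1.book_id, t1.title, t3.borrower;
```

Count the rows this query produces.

Step 1 — t1 INNER JOIN t2 on book_id → 3 row(s).
Then LEFT JOIN `loans t3` on ref_id: each of those 3 rows is kept; rows whose t2.ref_id has no match in t3 get NULL for t3's columns.
Result: 3 row(s).

3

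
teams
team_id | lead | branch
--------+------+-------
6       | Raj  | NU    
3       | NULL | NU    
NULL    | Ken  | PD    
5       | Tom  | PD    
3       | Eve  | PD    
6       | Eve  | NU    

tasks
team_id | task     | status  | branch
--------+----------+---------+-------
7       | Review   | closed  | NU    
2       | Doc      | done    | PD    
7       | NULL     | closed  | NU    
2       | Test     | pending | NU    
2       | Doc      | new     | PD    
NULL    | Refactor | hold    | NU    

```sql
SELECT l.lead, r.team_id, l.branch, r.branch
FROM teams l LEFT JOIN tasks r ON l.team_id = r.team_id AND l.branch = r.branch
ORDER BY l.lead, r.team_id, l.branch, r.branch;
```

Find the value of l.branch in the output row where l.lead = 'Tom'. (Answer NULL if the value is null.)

PD

LEFT JOIN keeps every row from `teams`; unmatched rows get NULL for `tasks`'s columns.
Matching on l.team_id = r.team_id AND l.branch = r.branch. A NULL in a compared column never satisfies the condition.
- l[0] team_id=6, branch=NU → no match; kept with NULLs on the r side.
- l[1] team_id=3, branch=NU → no match; kept with NULLs on the r side.
- l[2] team_id=NULL, branch=PD → no match; kept with NULLs on the r side.
- l[3] team_id=5, branch=PD → no match; kept with NULLs on the r side.
- l[4] team_id=3, branch=PD → no match; kept with NULLs on the r side.
- l[5] team_id=6, branch=NU → no match; kept with NULLs on the r side.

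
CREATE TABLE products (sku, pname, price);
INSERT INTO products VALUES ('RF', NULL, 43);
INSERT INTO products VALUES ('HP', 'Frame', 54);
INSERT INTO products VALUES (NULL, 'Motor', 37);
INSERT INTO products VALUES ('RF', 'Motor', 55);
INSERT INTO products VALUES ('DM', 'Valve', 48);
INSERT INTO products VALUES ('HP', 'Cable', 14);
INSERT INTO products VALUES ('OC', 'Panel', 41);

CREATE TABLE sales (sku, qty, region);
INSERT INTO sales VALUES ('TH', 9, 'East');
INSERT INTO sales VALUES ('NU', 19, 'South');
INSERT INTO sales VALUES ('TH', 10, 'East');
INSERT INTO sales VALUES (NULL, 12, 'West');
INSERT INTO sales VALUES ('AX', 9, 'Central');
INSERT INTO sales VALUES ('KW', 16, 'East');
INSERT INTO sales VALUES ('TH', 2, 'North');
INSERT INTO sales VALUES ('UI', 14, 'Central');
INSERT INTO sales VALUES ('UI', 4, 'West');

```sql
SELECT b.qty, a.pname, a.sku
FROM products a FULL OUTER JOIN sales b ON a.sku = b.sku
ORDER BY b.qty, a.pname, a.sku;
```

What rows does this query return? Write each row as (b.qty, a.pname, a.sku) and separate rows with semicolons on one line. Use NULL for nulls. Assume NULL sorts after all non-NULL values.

(2, NULL, NULL); (4, NULL, NULL); (9, NULL, NULL); (9, NULL, NULL); (10, NULL, NULL); (12, NULL, NULL); (14, NULL, NULL); (16, NULL, NULL); (19, NULL, NULL); (NULL, Cable, HP); (NULL, Frame, HP); (NULL, Motor, RF); (NULL, Motor, NULL); (NULL, Panel, OC); (NULL, Valve, DM); (NULL, NULL, RF)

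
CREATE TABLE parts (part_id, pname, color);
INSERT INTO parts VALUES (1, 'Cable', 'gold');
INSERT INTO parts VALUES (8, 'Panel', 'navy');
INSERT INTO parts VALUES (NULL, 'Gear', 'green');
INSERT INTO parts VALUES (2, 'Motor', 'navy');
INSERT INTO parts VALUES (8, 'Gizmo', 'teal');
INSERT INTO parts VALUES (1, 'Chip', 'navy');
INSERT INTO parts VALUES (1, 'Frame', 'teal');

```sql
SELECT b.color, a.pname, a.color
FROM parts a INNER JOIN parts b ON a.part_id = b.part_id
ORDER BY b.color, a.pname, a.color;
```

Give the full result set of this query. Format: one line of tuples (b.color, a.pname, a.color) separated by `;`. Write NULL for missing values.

INNER JOIN keeps only pairs where the ON condition holds.
Matching on a.part_id = b.part_id. A NULL in a compared column never satisfies the condition.
- a row (part_id=1): matches 3 b row(s) → 3 output row(s).
- a row (part_id=8): matches 2 b row(s) → 2 output row(s).
- a row (part_id=NULL): no match → dropped.
- a row (part_id=2): matches 1 b row(s) → 1 output row(s).
- a row (part_id=8): matches 2 b row(s) → 2 output row(s).
- a row (part_id=1): matches 3 b row(s) → 3 output row(s).
- a row (part_id=1): matches 3 b row(s) → 3 output row(s).

(gold, Cable, gold); (gold, Chip, navy); (gold, Frame, teal); (navy, Cable, gold); (navy, Chip, navy); (navy, Frame, teal); (navy, Gizmo, teal); (navy, Motor, navy); (navy, Panel, navy); (teal, Cable, gold); (teal, Chip, navy); (teal, Frame, teal); (teal, Gizmo, teal); (teal, Panel, navy)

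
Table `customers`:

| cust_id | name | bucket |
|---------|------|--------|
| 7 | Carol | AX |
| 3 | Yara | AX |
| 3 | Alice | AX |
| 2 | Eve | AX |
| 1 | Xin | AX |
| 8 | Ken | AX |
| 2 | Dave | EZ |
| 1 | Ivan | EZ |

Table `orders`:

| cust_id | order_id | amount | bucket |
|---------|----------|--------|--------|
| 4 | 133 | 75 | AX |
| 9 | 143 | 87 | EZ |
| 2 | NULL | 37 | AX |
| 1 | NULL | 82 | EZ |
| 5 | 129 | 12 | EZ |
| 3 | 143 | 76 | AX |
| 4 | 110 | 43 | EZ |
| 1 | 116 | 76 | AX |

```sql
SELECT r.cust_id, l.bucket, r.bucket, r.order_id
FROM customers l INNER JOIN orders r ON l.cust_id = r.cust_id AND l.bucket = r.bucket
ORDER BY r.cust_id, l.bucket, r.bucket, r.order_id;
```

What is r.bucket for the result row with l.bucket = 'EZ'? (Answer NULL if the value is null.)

EZ

INNER JOIN keeps only pairs where the ON condition holds.
Matching on l.cust_id = r.cust_id AND l.bucket = r.bucket.
- cust_id=7, bucket=AX: no matching r row, dropped.
- cust_id=3, bucket=AX: 1 matching r row(s), so 1 row(s) emitted.
- cust_id=3, bucket=AX: 1 matching r row(s), so 1 row(s) emitted.
- cust_id=2, bucket=AX: 1 matching r row(s), so 1 row(s) emitted.
- cust_id=1, bucket=AX: 1 matching r row(s), so 1 row(s) emitted.
- cust_id=8, bucket=AX: no matching r row, dropped.
- cust_id=2, bucket=EZ: no matching r row, dropped.
- cust_id=1, bucket=EZ: 1 matching r row(s), so 1 row(s) emitted.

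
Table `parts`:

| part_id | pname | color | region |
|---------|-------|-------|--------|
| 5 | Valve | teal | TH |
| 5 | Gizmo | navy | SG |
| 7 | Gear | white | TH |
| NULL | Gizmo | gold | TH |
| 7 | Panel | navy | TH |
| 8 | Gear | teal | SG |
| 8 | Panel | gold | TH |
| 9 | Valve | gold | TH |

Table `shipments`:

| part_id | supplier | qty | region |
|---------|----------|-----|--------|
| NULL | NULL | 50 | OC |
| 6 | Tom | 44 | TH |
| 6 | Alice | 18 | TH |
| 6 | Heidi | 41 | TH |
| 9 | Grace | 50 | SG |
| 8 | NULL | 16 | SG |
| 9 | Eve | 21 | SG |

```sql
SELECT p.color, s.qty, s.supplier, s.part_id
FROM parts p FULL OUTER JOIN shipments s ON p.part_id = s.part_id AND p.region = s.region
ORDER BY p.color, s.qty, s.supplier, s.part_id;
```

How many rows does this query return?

FULL OUTER JOIN keeps every row from both sides; unmatched rows get NULL for the other side's columns.
Matching on p.part_id = s.part_id AND p.region = s.region. A NULL in a compared column never satisfies the condition.
Matched pairs: 1; unmatched p rows kept: 7; unmatched s rows kept: 6.
Total: 1 matched + 13 padded = 14 rows.

14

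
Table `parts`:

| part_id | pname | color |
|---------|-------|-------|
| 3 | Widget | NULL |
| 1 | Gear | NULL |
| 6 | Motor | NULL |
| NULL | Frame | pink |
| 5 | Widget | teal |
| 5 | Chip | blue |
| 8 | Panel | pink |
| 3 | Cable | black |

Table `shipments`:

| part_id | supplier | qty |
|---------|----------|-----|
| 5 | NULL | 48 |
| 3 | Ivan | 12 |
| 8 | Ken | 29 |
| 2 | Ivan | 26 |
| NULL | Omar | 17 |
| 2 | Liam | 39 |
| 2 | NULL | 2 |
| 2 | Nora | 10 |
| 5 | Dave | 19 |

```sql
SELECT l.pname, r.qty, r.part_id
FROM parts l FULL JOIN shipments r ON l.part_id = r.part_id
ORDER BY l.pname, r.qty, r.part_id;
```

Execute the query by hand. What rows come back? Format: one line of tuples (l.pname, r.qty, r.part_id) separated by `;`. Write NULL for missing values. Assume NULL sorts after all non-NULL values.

(Cable, 12, 3); (Chip, 19, 5); (Chip, 48, 5); (Frame, NULL, NULL); (Gear, NULL, NULL); (Motor, NULL, NULL); (Panel, 29, 8); (Widget, 12, 3); (Widget, 19, 5); (Widget, 48, 5); (NULL, 2, 2); (NULL, 10, 2); (NULL, 17, NULL); (NULL, 26, 2); (NULL, 39, 2)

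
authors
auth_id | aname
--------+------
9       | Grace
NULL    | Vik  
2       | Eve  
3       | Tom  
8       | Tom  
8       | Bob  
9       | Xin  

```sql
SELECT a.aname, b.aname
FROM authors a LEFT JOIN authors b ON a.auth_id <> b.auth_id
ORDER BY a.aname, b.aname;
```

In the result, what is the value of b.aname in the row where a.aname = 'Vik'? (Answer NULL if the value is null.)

LEFT JOIN keeps every row from `authors a`; unmatched rows get NULL for `authors b`'s columns.
Matching on a.auth_id <> b.auth_id. A NULL in a compared column never satisfies the condition.
- a row (auth_id=9): matches 4 b row(s) → 4 output row(s).
- a row (auth_id=NULL): no match → kept, b columns NULL.
- a row (auth_id=2): matches 5 b row(s) → 5 output row(s).
- a row (auth_id=3): matches 5 b row(s) → 5 output row(s).
- a row (auth_id=8): matches 4 b row(s) → 4 output row(s).
- a row (auth_id=8): matches 4 b row(s) → 4 output row(s).
- a row (auth_id=9): matches 4 b row(s) → 4 output row(s).

NULL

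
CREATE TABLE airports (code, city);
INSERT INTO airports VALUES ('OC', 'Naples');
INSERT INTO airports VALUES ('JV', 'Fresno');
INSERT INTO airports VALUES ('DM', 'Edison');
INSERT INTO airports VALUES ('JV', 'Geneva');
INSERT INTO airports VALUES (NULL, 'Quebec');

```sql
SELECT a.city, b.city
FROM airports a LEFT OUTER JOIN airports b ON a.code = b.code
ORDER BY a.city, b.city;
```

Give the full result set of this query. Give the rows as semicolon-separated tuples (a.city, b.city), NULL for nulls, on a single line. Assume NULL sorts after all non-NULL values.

(Edison, Edison); (Fresno, Fresno); (Fresno, Geneva); (Geneva, Fresno); (Geneva, Geneva); (Naples, Naples); (Quebec, NULL)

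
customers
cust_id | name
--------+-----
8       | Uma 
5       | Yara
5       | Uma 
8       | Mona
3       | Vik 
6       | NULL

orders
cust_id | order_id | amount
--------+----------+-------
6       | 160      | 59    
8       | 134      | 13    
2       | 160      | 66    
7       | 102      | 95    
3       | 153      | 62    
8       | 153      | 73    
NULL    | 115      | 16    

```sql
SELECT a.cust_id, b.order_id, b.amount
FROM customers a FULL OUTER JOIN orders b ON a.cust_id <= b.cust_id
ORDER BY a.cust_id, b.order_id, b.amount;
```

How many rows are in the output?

23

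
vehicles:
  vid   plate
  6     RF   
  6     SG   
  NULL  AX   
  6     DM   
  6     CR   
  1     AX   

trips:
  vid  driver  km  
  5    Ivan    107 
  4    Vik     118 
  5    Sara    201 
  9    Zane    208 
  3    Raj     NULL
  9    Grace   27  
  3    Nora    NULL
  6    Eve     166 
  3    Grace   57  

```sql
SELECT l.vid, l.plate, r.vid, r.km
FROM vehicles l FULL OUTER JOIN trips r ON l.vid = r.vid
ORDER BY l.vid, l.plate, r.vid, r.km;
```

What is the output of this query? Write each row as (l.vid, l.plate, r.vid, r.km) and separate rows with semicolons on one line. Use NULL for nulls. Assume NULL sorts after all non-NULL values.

(1, AX, NULL, NULL); (6, CR, 6, 166); (6, DM, 6, 166); (6, RF, 6, 166); (6, SG, 6, 166); (NULL, AX, NULL, NULL); (NULL, NULL, 3, 57); (NULL, NULL, 3, NULL); (NULL, NULL, 3, NULL); (NULL, NULL, 4, 118); (NULL, NULL, 5, 107); (NULL, NULL, 5, 201); (NULL, NULL, 9, 27); (NULL, NULL, 9, 208)

FULL OUTER JOIN keeps every row from both sides; unmatched rows get NULL for the other side's columns.
Matching on l.vid = r.vid. A NULL in a compared column never satisfies the condition.
Matched pairs: 4; unmatched l rows kept: 2; unmatched r rows kept: 8.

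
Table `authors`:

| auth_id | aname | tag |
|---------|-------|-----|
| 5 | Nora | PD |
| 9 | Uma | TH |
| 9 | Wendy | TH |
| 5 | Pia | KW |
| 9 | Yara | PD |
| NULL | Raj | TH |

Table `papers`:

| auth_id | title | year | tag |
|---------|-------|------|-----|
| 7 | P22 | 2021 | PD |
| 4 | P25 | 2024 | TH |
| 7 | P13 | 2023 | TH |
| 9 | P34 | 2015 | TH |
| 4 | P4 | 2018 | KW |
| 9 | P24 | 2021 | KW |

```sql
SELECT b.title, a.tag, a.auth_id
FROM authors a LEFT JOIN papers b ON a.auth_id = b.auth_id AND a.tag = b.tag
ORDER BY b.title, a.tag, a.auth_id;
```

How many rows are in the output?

6

LEFT JOIN keeps every row from `authors`; unmatched rows get NULL for `papers`'s columns.
Matching on a.auth_id = b.auth_id AND a.tag = b.tag. A NULL in a compared column never satisfies the condition.
- a (auth_id=5, tag=PD) has no partner → padded with NULL.
- a (auth_id=9, tag=TH) pairs with 1 row(s) of b.
- a (auth_id=9, tag=TH) pairs with 1 row(s) of b.
- a (auth_id=5, tag=KW) has no partner → padded with NULL.
- a (auth_id=9, tag=PD) has no partner → padded with NULL.
- a (auth_id=NULL, tag=TH) has no partner → padded with NULL.
Total: 2 matched + 4 padded = 6 rows.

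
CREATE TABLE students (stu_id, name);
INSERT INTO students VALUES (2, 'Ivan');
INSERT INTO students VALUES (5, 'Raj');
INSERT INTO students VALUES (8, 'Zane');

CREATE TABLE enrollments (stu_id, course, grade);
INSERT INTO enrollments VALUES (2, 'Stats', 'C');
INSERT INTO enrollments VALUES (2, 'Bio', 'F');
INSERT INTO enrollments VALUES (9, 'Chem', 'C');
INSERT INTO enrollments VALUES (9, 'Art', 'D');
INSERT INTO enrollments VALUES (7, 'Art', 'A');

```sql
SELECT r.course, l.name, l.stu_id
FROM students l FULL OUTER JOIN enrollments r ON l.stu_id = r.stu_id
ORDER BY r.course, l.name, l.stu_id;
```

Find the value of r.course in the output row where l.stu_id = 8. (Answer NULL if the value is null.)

FULL OUTER JOIN keeps every row from both sides; unmatched rows get NULL for the other side's columns.
Matching on l.stu_id = r.stu_id.
- l row (stu_id=2): matches 2 r row(s) → 2 output row(s).
- l row (stu_id=5): no match → kept, r columns NULL.
- l row (stu_id=8): no match → kept, r columns NULL.
- 3 row(s) from r found no l partner → padded with NULL.

NULL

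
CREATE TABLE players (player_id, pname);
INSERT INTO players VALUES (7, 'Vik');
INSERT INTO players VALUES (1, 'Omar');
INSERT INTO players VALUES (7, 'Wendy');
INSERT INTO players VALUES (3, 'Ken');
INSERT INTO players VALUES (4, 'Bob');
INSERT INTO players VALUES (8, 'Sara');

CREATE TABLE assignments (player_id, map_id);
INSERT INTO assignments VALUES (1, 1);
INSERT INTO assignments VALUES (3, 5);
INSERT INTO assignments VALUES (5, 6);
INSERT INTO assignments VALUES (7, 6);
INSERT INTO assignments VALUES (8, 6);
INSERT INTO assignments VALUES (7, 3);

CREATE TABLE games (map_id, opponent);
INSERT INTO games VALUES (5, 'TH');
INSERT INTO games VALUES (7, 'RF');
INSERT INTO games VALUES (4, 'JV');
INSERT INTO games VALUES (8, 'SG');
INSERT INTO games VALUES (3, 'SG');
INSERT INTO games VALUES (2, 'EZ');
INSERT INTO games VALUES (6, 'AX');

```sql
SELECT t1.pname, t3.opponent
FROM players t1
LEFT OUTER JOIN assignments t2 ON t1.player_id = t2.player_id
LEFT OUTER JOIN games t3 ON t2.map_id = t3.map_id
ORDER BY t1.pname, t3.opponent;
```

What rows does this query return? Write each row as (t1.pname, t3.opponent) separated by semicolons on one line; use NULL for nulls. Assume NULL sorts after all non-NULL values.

(Bob, NULL); (Ken, TH); (Omar, NULL); (Sara, AX); (Vik, AX); (Vik, SG); (Wendy, AX); (Wendy, SG)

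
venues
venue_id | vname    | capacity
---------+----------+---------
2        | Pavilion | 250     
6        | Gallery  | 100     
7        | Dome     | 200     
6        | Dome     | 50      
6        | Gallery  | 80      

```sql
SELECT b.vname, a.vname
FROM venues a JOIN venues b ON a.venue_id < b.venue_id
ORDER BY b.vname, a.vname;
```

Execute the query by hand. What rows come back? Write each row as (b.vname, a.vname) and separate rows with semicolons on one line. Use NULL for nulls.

(Dome, Dome); (Dome, Gallery); (Dome, Gallery); (Dome, Pavilion); (Dome, Pavilion); (Gallery, Pavilion); (Gallery, Pavilion)

INNER JOIN keeps only pairs where the ON condition holds.
Matching on a.venue_id < b.venue_id.
- a (venue_id=2) pairs with 4 row(s) of b.
- a (venue_id=6) pairs with 1 row(s) of b.
- a (venue_id=7) has no partner → excluded.
- a (venue_id=6) pairs with 1 row(s) of b.
- a (venue_id=6) pairs with 1 row(s) of b.
After projecting and ordering:
b.vname | a.vname
Dome | Dome
Dome | Gallery
Dome | Gallery
Dome | Pavilion
Dome | Pavilion
Gallery | Pavilion
Gallery | Pavilion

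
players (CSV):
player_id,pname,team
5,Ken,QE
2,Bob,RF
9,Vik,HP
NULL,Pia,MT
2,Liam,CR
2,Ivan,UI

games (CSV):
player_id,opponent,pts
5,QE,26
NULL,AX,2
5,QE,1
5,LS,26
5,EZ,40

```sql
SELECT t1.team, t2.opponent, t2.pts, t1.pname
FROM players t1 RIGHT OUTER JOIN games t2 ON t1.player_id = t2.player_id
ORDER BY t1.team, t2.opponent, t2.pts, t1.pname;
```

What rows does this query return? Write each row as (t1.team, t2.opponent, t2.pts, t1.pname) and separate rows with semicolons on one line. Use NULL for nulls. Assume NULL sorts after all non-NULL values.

RIGHT JOIN keeps every row from `games`; unmatched rows get NULL for `players`'s columns.
Matching on t1.player_id = t2.player_id. A NULL in a compared column never satisfies the condition.
Matched pairs: 4; unmatched t2 rows kept: 1.

(QE, EZ, 40, Ken); (QE, LS, 26, Ken); (QE, QE, 1, Ken); (QE, QE, 26, Ken); (NULL, AX, 2, NULL)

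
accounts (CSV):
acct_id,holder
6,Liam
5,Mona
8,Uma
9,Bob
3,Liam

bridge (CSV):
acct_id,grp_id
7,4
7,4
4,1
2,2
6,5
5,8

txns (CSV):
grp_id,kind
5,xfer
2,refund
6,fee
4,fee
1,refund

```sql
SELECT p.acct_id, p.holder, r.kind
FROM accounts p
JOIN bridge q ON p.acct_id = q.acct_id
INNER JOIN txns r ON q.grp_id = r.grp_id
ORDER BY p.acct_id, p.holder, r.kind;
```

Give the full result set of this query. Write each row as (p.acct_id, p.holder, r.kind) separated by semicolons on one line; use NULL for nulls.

Joins associate left-to-right: accounts INNER JOIN bridge on acct_id gives 2 intermediate row(s).
Then INNER JOIN `txns r` on grp_id: keep only rows whose q.grp_id appears in r.

(6, Liam, xfer)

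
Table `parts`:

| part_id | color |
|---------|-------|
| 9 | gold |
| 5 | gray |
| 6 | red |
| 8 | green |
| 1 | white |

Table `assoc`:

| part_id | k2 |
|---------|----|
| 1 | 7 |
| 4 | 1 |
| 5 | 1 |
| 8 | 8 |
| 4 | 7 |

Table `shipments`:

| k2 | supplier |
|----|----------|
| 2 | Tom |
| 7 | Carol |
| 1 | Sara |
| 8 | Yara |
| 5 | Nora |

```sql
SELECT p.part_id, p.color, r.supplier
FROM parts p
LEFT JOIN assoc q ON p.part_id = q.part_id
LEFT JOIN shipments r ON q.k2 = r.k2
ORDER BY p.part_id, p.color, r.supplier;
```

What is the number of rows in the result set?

Step 1 — p LEFT JOIN q on part_id → 5 row(s).
Then LEFT JOIN `shipments r` on k2: each of those 5 rows is kept; rows whose q.k2 has no match in r get NULL for r's columns.
Result: 5 row(s).

5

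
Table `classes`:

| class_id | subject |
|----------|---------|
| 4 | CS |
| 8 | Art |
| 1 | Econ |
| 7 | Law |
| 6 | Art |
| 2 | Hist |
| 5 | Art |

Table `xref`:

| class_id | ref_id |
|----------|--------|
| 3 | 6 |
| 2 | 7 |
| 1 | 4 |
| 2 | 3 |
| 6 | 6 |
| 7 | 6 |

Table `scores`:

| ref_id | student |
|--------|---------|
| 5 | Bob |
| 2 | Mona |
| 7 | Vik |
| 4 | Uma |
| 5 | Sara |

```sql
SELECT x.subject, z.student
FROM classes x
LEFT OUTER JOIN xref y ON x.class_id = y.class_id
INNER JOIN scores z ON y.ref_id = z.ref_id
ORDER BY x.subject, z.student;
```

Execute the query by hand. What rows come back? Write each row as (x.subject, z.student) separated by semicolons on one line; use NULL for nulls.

Evaluate left to right. First `classes x LEFT JOIN xref y` on class_id: 8 row(s).
Then INNER JOIN `scores z` on ref_id: keep only rows whose y.ref_id appears in z.

(Econ, Uma); (Hist, Vik)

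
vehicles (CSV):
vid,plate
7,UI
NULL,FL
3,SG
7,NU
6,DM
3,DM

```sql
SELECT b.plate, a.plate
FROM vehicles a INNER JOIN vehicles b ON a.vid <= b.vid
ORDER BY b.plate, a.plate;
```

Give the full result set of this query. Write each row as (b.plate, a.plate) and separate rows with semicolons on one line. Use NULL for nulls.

(DM, DM); (DM, DM); (DM, DM); (DM, SG); (DM, SG); (NU, DM); (NU, DM); (NU, NU); (NU, SG); (NU, UI); (SG, DM); (SG, SG); (UI, DM); (UI, DM); (UI, NU); (UI, SG); (UI, UI)

INNER JOIN keeps only pairs where the ON condition holds.
Matching on a.vid <= b.vid. A NULL in a compared column never satisfies the condition.
- vid=7: 2 matching b row(s), so 2 row(s) emitted.
- vid=NULL: no matching b row, dropped.
- vid=3: 5 matching b row(s), so 5 row(s) emitted.
- vid=7: 2 matching b row(s), so 2 row(s) emitted.
- vid=6: 3 matching b row(s), so 3 row(s) emitted.
- vid=3: 5 matching b row(s), so 5 row(s) emitted.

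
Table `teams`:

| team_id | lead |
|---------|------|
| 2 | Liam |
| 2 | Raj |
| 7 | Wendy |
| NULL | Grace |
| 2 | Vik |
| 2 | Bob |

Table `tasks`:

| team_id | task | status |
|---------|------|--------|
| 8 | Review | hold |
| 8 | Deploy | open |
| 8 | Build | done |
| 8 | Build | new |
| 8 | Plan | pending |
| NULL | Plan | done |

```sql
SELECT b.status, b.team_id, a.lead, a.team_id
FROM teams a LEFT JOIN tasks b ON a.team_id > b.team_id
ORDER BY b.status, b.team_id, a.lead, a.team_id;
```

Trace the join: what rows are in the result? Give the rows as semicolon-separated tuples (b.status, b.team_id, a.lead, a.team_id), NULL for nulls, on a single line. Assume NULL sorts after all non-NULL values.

(NULL, NULL, Bob, 2); (NULL, NULL, Grace, NULL); (NULL, NULL, Liam, 2); (NULL, NULL, Raj, 2); (NULL, NULL, Vik, 2); (NULL, NULL, Wendy, 7)

LEFT JOIN keeps every row from `teams`; unmatched rows get NULL for `tasks`'s columns.
Matching on a.team_id > b.team_id. A NULL in a compared column never satisfies the condition.
- a (team_id=2) has no partner → padded with NULL.
- a (team_id=2) has no partner → padded with NULL.
- a (team_id=7) has no partner → padded with NULL.
- a (team_id=NULL) has no partner → padded with NULL.
- a (team_id=2) has no partner → padded with NULL.
- a (team_id=2) has no partner → padded with NULL.
After projecting and ordering:
b.status | b.team_id | a.lead | a.team_id
NULL | NULL | Bob | 2
NULL | NULL | Grace | NULL
NULL | NULL | Liam | 2
NULL | NULL | Raj | 2
NULL | NULL | Vik | 2
NULL | NULL | Wendy | 7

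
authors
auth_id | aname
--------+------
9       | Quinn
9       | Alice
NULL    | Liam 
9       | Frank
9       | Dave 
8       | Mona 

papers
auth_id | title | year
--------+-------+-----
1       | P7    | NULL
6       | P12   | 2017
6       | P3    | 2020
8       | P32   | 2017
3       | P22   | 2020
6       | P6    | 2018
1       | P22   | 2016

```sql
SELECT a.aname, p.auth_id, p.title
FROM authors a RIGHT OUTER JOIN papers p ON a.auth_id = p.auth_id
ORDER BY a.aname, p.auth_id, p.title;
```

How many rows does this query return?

7

RIGHT JOIN keeps every row from `papers`; unmatched rows get NULL for `authors`'s columns.
Matching on a.auth_id = p.auth_id. A NULL in a compared column never satisfies the condition.
- a row (auth_id=9): no match.
- a row (auth_id=9): no match.
- a row (auth_id=NULL): no match.
- a row (auth_id=9): no match.
- a row (auth_id=9): no match.
- a row (auth_id=8): matches 1 p row(s) → 1 output row(s).
- 6 p row(s) had no a match → kept, a columns NULL.
Total: 1 matched + 6 padded = 7 rows.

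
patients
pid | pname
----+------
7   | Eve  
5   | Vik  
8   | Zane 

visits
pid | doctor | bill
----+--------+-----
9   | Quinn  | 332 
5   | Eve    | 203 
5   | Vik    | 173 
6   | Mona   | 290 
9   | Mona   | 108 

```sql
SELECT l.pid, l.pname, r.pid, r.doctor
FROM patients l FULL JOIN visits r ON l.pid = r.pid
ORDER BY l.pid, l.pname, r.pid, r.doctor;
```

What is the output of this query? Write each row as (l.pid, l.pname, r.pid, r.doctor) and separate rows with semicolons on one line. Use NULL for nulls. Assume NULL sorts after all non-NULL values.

(5, Vik, 5, Eve); (5, Vik, 5, Vik); (7, Eve, NULL, NULL); (8, Zane, NULL, NULL); (NULL, NULL, 6, Mona); (NULL, NULL, 9, Mona); (NULL, NULL, 9, Quinn)

FULL OUTER JOIN keeps every row from both sides; unmatched rows get NULL for the other side's columns.
Matching on l.pid = r.pid.
Matched pairs: 2; unmatched l rows kept: 2; unmatched r rows kept: 3.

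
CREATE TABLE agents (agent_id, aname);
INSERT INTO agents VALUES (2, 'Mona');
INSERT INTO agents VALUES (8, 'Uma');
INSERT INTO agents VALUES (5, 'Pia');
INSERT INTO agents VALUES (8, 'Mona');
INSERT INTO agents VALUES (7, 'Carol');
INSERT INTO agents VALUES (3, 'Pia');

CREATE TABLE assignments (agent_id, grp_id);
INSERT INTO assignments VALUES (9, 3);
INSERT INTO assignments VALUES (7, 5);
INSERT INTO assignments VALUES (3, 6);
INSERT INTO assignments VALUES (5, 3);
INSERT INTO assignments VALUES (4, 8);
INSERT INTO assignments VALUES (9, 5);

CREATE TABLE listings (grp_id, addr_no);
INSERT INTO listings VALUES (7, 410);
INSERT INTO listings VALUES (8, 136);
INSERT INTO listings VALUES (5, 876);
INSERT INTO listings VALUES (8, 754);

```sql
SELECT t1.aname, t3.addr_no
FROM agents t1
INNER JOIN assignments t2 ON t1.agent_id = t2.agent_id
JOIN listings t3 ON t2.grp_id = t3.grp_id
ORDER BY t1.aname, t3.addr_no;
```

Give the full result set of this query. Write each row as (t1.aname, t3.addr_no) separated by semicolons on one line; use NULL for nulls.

(Carol, 876)

Step 1 — t1 INNER JOIN t2 on agent_id → 3 row(s).
Then INNER JOIN `listings t3` on grp_id: keep only rows whose t2.grp_id appears in t3.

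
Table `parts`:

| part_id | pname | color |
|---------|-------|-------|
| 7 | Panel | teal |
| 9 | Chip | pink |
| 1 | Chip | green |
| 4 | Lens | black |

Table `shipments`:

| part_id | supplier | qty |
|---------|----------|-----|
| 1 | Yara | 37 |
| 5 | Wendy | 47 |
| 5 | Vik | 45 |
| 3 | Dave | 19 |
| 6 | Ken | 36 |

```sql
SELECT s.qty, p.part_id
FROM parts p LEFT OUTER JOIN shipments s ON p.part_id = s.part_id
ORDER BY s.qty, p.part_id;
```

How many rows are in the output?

LEFT JOIN keeps every row from `parts`; unmatched rows get NULL for `shipments`'s columns.
Matching on p.part_id = s.part_id.
Matched pairs: 1; unmatched p rows kept: 3.
Total: 1 matched + 3 padded = 4 rows.

4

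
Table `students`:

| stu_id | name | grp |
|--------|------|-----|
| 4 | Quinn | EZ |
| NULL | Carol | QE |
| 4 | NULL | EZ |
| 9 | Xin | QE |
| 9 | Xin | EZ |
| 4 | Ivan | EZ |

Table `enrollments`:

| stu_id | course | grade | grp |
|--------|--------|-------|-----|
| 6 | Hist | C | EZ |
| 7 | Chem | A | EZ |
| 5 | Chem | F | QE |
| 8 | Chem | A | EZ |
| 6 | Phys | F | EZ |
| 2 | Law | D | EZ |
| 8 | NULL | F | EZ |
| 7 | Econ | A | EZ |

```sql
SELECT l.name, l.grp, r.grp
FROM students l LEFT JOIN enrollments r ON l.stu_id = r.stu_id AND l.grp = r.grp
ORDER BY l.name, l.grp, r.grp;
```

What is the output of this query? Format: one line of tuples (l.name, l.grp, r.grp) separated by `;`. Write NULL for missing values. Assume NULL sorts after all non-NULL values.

(Carol, QE, NULL); (Ivan, EZ, NULL); (Quinn, EZ, NULL); (Xin, EZ, NULL); (Xin, QE, NULL); (NULL, EZ, NULL)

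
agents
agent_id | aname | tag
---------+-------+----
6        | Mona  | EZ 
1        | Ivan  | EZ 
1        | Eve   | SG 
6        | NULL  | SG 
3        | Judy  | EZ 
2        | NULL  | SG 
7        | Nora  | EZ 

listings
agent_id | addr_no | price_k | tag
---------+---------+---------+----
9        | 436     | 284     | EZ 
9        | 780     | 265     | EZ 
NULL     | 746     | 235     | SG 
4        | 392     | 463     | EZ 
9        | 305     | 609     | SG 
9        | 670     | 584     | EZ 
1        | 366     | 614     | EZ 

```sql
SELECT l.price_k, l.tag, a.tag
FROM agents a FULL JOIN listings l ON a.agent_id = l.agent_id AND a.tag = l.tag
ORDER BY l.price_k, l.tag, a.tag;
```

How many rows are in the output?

FULL OUTER JOIN keeps every row from both sides; unmatched rows get NULL for the other side's columns.
Matching on a.agent_id = l.agent_id AND a.tag = l.tag. A NULL in a compared column never satisfies the condition.
- agent_id=6, tag=EZ: no l row matches, row kept with l columns NULL.
- agent_id=1, tag=EZ: 1 matching l row(s), so 1 row(s) emitted.
- agent_id=1, tag=SG: no l row matches, row kept with l columns NULL.
- agent_id=6, tag=SG: no l row matches, row kept with l columns NULL.
- agent_id=3, tag=EZ: no l row matches, row kept with l columns NULL.
- agent_id=2, tag=SG: no l row matches, row kept with l columns NULL.
- agent_id=7, tag=EZ: no l row matches, row kept with l columns NULL.
- 6 row(s) from l found no a partner → padded with NULL.
Total: 1 matched + 12 padded = 13 rows.

13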